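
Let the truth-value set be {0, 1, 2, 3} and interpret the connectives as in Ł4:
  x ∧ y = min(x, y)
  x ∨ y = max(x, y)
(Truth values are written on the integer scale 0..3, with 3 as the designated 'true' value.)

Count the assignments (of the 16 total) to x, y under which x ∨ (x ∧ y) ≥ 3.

x = 0, y = 0 ↦ 0  <
x = 0, y = 1 ↦ 0  <
x = 0, y = 2 ↦ 0  <
x = 0, y = 3 ↦ 0  <
x = 1, y = 0 ↦ 1  <
x = 1, y = 1 ↦ 1  <
x = 1, y = 2 ↦ 1  <
x = 1, y = 3 ↦ 1  <
x = 2, y = 0 ↦ 2  <
x = 2, y = 1 ↦ 2  <
x = 2, y = 2 ↦ 2  <
x = 2, y = 3 ↦ 2  <
x = 3, y = 0 ↦ 3  ≥
x = 3, y = 1 ↦ 3  ≥
x = 3, y = 2 ↦ 3  ≥
x = 3, y = 3 ↦ 3  ≥
So 4 of the 16 assignments meet the threshold.

4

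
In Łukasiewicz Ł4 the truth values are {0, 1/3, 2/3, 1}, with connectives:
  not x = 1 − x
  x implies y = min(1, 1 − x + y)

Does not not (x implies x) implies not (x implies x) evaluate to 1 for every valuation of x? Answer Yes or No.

No

Counterexample: take x = 0.
x implies x = 0 implies 0 = 1
not (x implies x) = not 1 = 0
not not (x implies x) = not 0 = 1
x implies x = 0 implies 0 = 1
not (x implies x) = not 1 = 0
not not (x implies x) implies not (x implies x) = 1 implies 0 = 0
This gives 0 ≠ 1.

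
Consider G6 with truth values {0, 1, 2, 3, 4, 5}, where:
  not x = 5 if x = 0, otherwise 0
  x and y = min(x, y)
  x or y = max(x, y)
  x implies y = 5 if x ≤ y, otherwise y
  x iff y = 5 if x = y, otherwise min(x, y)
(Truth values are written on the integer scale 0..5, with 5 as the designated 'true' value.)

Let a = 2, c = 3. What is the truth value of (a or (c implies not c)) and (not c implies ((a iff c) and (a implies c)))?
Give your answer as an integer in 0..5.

2

not c = not 3 = 0
c implies not c = 3 implies 0 = 0
a or (c implies not c) = 2 or 0 = 2
not c = not 3 = 0
a iff c = 2 iff 3 = 2
a implies c = 2 implies 3 = 5
(a iff c) and (a implies c) = 2 and 5 = 2
not c implies ((a iff c) and (a implies c)) = 0 implies 2 = 5
(a or (c implies not c)) and (not c implies ((a iff c) and (a implies c))) = 2 and 5 = 2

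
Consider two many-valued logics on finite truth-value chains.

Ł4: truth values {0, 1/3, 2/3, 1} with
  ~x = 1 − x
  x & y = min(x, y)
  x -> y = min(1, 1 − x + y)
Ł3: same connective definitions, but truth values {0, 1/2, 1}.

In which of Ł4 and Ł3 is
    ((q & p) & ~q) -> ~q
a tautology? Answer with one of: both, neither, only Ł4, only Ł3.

both

In Ł4: every assignment gives 1 — tautology.
In Ł3: every assignment gives 1 — tautology.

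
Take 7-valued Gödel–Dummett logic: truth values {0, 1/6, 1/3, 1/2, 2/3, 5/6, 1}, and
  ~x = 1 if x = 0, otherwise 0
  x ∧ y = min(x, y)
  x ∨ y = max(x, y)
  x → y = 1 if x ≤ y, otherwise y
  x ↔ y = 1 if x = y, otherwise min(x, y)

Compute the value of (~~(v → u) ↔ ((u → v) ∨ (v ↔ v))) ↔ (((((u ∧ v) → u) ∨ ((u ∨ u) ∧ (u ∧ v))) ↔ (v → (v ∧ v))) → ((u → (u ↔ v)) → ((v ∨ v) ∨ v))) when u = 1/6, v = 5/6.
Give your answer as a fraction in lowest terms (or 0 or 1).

v → u = 5/6 → 1/6 = 1/6
~(v → u) = ~1/6 = 0
~~(v → u) = ~0 = 1
u → v = 1/6 → 5/6 = 1
v ↔ v = 5/6 ↔ 5/6 = 1
(u → v) ∨ (v ↔ v) = 1 ∨ 1 = 1
~~(v → u) ↔ ((u → v) ∨ (v ↔ v)) = 1 ↔ 1 = 1
u ∧ v = 1/6 ∧ 5/6 = 1/6
(u ∧ v) → u = 1/6 → 1/6 = 1
u ∨ u = 1/6 ∨ 1/6 = 1/6
u ∧ v = 1/6 ∧ 5/6 = 1/6
(u ∨ u) ∧ (u ∧ v) = 1/6 ∧ 1/6 = 1/6
((u ∧ v) → u) ∨ ((u ∨ u) ∧ (u ∧ v)) = 1 ∨ 1/6 = 1
v ∧ v = 5/6 ∧ 5/6 = 5/6
v → (v ∧ v) = 5/6 → 5/6 = 1
(((u ∧ v) → u) ∨ ((u ∨ u) ∧ (u ∧ v))) ↔ (v → (v ∧ v)) = 1 ↔ 1 = 1
u ↔ v = 1/6 ↔ 5/6 = 1/6
u → (u ↔ v) = 1/6 → 1/6 = 1
v ∨ v = 5/6 ∨ 5/6 = 5/6
(v ∨ v) ∨ v = 5/6 ∨ 5/6 = 5/6
(u → (u ↔ v)) → ((v ∨ v) ∨ v) = 1 → 5/6 = 5/6
((((u ∧ v) → u) ∨ ((u ∨ u) ∧ (u ∧ v))) ↔ (v → (v ∧ v))) → ((u → (u ↔ v)) → ((v ∨ v) ∨ v)) = 1 → 5/6 = 5/6
(~~(v → u) ↔ ((u → v) ∨ (v ↔ v))) ↔ (((((u ∧ v) → u) ∨ ((u ∨ u) ∧ (u ∧ v))) ↔ (v → (v ∧ v))) → ((u → (u ↔ v)) → ((v ∨ v) ∨ v))) = 1 ↔ 5/6 = 5/6

5/6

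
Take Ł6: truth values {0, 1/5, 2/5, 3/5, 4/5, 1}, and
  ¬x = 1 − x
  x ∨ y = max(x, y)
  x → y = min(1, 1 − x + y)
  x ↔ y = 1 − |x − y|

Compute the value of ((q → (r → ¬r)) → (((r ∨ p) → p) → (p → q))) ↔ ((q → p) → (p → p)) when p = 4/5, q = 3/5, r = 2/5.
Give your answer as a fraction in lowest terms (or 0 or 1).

4/5

¬r = ¬2/5 = 3/5
r → ¬r = 2/5 → 3/5 = 1
q → (r → ¬r) = 3/5 → 1 = 1
r ∨ p = 2/5 ∨ 4/5 = 4/5
(r ∨ p) → p = 4/5 → 4/5 = 1
p → q = 4/5 → 3/5 = 4/5
((r ∨ p) → p) → (p → q) = 1 → 4/5 = 4/5
(q → (r → ¬r)) → (((r ∨ p) → p) → (p → q)) = 1 → 4/5 = 4/5
q → p = 3/5 → 4/5 = 1
p → p = 4/5 → 4/5 = 1
(q → p) → (p → p) = 1 → 1 = 1
((q → (r → ¬r)) → (((r ∨ p) → p) → (p → q))) ↔ ((q → p) → (p → p)) = 4/5 ↔ 1 = 4/5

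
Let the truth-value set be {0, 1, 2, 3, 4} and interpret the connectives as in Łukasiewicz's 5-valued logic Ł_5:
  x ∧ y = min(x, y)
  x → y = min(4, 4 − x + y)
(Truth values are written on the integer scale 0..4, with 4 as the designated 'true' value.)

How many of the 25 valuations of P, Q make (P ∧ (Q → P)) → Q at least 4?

value 4: 15 assignments (counts)
value 3: 4 assignments
value 2: 3 assignments
value 1: 2 assignments
value 0: 1 assignment
So 15 of the 25 assignments meet the threshold.

15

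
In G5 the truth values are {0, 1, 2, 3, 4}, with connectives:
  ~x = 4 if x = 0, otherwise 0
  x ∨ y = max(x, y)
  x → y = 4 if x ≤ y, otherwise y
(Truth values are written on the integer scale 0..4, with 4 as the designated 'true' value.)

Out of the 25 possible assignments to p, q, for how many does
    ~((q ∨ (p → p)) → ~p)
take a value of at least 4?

value 4: 20 assignments (counts)
value 0: 5 assignments
So 20 of the 25 assignments meet the threshold.

20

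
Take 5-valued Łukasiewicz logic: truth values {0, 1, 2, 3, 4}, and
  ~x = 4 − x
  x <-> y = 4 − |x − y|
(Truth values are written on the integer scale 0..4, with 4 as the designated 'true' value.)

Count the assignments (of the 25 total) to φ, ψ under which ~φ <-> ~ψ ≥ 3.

value 4: 5 assignments (counts)
value 3: 8 assignments (counts)
value 2: 6 assignments
value 1: 4 assignments
value 0: 2 assignments
So 13 of the 25 assignments meet the threshold.

13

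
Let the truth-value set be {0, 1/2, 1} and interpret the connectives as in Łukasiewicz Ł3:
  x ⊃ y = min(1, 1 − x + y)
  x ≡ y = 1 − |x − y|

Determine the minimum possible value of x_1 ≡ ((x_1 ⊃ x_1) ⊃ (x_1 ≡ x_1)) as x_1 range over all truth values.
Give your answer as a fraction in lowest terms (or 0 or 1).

Take x_1 = 0:
x_1 ⊃ x_1 = 0 ⊃ 0 = 1
x_1 ≡ x_1 = 0 ≡ 0 = 1
(x_1 ⊃ x_1) ⊃ (x_1 ≡ x_1) = 1 ⊃ 1 = 1
x_1 ≡ ((x_1 ⊃ x_1) ⊃ (x_1 ≡ x_1)) = 0 ≡ 1 = 0
No assignment yields a value below 0, so this is the minimum.

0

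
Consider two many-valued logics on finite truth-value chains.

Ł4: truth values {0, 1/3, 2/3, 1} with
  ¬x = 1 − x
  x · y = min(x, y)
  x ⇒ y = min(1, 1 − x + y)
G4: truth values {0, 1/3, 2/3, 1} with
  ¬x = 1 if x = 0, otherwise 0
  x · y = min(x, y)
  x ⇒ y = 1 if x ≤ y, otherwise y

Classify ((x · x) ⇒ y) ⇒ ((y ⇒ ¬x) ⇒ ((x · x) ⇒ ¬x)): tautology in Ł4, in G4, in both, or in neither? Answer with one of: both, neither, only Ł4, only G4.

both

In Ł4: every assignment gives 1 — tautology.
In G4: every assignment gives 1 — tautology.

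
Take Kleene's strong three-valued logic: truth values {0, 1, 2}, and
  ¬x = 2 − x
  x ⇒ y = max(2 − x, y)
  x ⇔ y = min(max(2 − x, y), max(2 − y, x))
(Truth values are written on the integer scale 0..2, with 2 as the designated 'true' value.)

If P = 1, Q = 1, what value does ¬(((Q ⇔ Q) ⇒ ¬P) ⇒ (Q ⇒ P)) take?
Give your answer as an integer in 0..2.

1

Q ⇔ Q = 1 ⇔ 1 = 1
¬P = ¬1 = 1
(Q ⇔ Q) ⇒ ¬P = 1 ⇒ 1 = 1
Q ⇒ P = 1 ⇒ 1 = 1
((Q ⇔ Q) ⇒ ¬P) ⇒ (Q ⇒ P) = 1 ⇒ 1 = 1
¬(((Q ⇔ Q) ⇒ ¬P) ⇒ (Q ⇒ P)) = ¬1 = 1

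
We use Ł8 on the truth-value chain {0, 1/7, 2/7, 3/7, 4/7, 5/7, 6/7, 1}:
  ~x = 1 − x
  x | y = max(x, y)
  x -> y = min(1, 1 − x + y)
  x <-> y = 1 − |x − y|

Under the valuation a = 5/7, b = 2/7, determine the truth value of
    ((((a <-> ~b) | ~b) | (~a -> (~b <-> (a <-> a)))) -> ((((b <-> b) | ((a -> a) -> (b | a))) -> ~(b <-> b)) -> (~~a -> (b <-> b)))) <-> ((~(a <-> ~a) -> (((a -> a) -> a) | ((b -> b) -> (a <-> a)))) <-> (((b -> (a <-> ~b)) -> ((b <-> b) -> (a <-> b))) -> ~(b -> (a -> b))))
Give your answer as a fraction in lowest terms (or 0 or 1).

3/7

~b = ~2/7 = 5/7
a <-> ~b = 5/7 <-> 5/7 = 1
~b = ~2/7 = 5/7
(a <-> ~b) | ~b = 1 | 5/7 = 1
~a = ~5/7 = 2/7
~b = ~2/7 = 5/7
a <-> a = 5/7 <-> 5/7 = 1
~b <-> (a <-> a) = 5/7 <-> 1 = 5/7
~a -> (~b <-> (a <-> a)) = 2/7 -> 5/7 = 1
((a <-> ~b) | ~b) | (~a -> (~b <-> (a <-> a))) = 1 | 1 = 1
b <-> b = 2/7 <-> 2/7 = 1
a -> a = 5/7 -> 5/7 = 1
b | a = 2/7 | 5/7 = 5/7
(a -> a) -> (b | a) = 1 -> 5/7 = 5/7
(b <-> b) | ((a -> a) -> (b | a)) = 1 | 5/7 = 1
b <-> b = 2/7 <-> 2/7 = 1
~(b <-> b) = ~1 = 0
((b <-> b) | ((a -> a) -> (b | a))) -> ~(b <-> b) = 1 -> 0 = 0
~a = ~5/7 = 2/7
~~a = ~2/7 = 5/7
b <-> b = 2/7 <-> 2/7 = 1
~~a -> (b <-> b) = 5/7 -> 1 = 1
(((b <-> b) | ((a -> a) -> (b | a))) -> ~(b <-> b)) -> (~~a -> (b <-> b)) = 0 -> 1 = 1
(((a <-> ~b) | ~b) | (~a -> (~b <-> (a <-> a)))) -> ((((b <-> b) | ((a -> a) -> (b | a))) -> ~(b <-> b)) -> (~~a -> (b <-> b))) = 1 -> 1 = 1
~a = ~5/7 = 2/7
a <-> ~a = 5/7 <-> 2/7 = 4/7
~(a <-> ~a) = ~4/7 = 3/7
a -> a = 5/7 -> 5/7 = 1
(a -> a) -> a = 1 -> 5/7 = 5/7
b -> b = 2/7 -> 2/7 = 1
a <-> a = 5/7 <-> 5/7 = 1
(b -> b) -> (a <-> a) = 1 -> 1 = 1
((a -> a) -> a) | ((b -> b) -> (a <-> a)) = 5/7 | 1 = 1
~(a <-> ~a) -> (((a -> a) -> a) | ((b -> b) -> (a <-> a))) = 3/7 -> 1 = 1
~b = ~2/7 = 5/7
a <-> ~b = 5/7 <-> 5/7 = 1
b -> (a <-> ~b) = 2/7 -> 1 = 1
b <-> b = 2/7 <-> 2/7 = 1
a <-> b = 5/7 <-> 2/7 = 4/7
(b <-> b) -> (a <-> b) = 1 -> 4/7 = 4/7
(b -> (a <-> ~b)) -> ((b <-> b) -> (a <-> b)) = 1 -> 4/7 = 4/7
a -> b = 5/7 -> 2/7 = 4/7
b -> (a -> b) = 2/7 -> 4/7 = 1
~(b -> (a -> b)) = ~1 = 0
((b -> (a <-> ~b)) -> ((b <-> b) -> (a <-> b))) -> ~(b -> (a -> b)) = 4/7 -> 0 = 3/7
(~(a <-> ~a) -> (((a -> a) -> a) | ((b -> b) -> (a <-> a)))) <-> (((b -> (a <-> ~b)) -> ((b <-> b) -> (a <-> b))) -> ~(b -> (a -> b))) = 1 <-> 3/7 = 3/7
((((a <-> ~b) | ~b) | (~a -> (~b <-> (a <-> a)))) -> ((((b <-> b) | ((a -> a) -> (b | a))) -> ~(b <-> b)) -> (~~a -> (b <-> b)))) <-> ((~(a <-> ~a) -> (((a -> a) -> a) | ((b -> b) -> (a <-> a)))) <-> (((b -> (a <-> ~b)) -> ((b <-> b) -> (a <-> b))) -> ~(b -> (a -> b)))) = 1 <-> 3/7 = 3/7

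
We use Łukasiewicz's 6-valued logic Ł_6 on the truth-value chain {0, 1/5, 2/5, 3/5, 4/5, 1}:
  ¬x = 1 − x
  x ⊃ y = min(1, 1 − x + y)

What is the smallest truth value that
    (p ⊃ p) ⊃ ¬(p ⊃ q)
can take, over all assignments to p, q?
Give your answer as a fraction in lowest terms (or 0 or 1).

0

Take p = 0, q = 0:
p ⊃ p = 0 ⊃ 0 = 1
p ⊃ q = 0 ⊃ 0 = 1
¬(p ⊃ q) = ¬1 = 0
(p ⊃ p) ⊃ ¬(p ⊃ q) = 1 ⊃ 0 = 0
No assignment yields a value below 0, so this is the minimum.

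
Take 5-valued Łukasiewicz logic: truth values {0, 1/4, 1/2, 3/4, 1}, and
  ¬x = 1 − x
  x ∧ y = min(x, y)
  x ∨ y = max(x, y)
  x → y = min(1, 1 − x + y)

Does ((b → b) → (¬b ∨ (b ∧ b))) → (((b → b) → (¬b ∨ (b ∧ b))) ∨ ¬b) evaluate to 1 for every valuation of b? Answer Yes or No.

b = 0 ↦ 1
b = 1/4 ↦ 1
b = 1/2 ↦ 1
b = 3/4 ↦ 1
b = 1 ↦ 1
Every assignment gives a value ≥ 1.

Yes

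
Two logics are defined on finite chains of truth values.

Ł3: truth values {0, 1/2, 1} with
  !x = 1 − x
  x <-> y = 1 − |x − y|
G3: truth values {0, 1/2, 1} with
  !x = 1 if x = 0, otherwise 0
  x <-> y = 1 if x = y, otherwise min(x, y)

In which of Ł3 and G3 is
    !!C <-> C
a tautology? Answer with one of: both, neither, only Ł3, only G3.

only Ł3

In Ł3: every assignment gives 1 — tautology.
In G3: at C = 1/2 the value is 1/2 — not a tautology.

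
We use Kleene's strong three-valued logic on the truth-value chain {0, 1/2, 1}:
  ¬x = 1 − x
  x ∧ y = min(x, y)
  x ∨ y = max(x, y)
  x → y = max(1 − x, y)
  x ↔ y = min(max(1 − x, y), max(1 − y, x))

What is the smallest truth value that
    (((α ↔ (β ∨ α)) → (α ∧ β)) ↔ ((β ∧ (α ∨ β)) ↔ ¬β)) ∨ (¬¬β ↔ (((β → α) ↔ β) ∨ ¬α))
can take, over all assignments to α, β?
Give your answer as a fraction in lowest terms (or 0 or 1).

1/2

Take α = 0, β = 1/2:
β ∨ α = 1/2 ∨ 0 = 1/2
α ↔ (β ∨ α) = 0 ↔ 1/2 = 1/2
α ∧ β = 0 ∧ 1/2 = 0
(α ↔ (β ∨ α)) → (α ∧ β) = 1/2 → 0 = 1/2
α ∨ β = 0 ∨ 1/2 = 1/2
β ∧ (α ∨ β) = 1/2 ∧ 1/2 = 1/2
¬β = ¬1/2 = 1/2
(β ∧ (α ∨ β)) ↔ ¬β = 1/2 ↔ 1/2 = 1/2
((α ↔ (β ∨ α)) → (α ∧ β)) ↔ ((β ∧ (α ∨ β)) ↔ ¬β) = 1/2 ↔ 1/2 = 1/2
¬β = ¬1/2 = 1/2
¬¬β = ¬1/2 = 1/2
β → α = 1/2 → 0 = 1/2
(β → α) ↔ β = 1/2 ↔ 1/2 = 1/2
¬α = ¬0 = 1
((β → α) ↔ β) ∨ ¬α = 1/2 ∨ 1 = 1
¬¬β ↔ (((β → α) ↔ β) ∨ ¬α) = 1/2 ↔ 1 = 1/2
(((α ↔ (β ∨ α)) → (α ∧ β)) ↔ ((β ∧ (α ∨ β)) ↔ ¬β)) ∨ (¬¬β ↔ (((β → α) ↔ β) ∨ ¬α)) = 1/2 ∨ 1/2 = 1/2
No assignment yields a value below 1/2, so this is the minimum.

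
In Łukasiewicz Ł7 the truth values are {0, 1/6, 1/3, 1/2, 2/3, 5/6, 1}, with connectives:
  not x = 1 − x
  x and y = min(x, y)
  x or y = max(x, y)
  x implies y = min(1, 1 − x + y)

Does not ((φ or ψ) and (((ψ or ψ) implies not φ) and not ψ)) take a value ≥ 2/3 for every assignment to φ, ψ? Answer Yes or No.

Counterexample: take φ = 0, ψ = 1/2.
φ or ψ = 0 or 1/2 = 1/2
ψ or ψ = 1/2 or 1/2 = 1/2
not φ = not 0 = 1
(ψ or ψ) implies not φ = 1/2 implies 1 = 1
not ψ = not 1/2 = 1/2
((ψ or ψ) implies not φ) and not ψ = 1 and 1/2 = 1/2
(φ or ψ) and (((ψ or ψ) implies not φ) and not ψ) = 1/2 and 1/2 = 1/2
not ((φ or ψ) and (((ψ or ψ) implies not φ) and not ψ)) = not 1/2 = 1/2
This gives 1/2, which is below 2/3.

No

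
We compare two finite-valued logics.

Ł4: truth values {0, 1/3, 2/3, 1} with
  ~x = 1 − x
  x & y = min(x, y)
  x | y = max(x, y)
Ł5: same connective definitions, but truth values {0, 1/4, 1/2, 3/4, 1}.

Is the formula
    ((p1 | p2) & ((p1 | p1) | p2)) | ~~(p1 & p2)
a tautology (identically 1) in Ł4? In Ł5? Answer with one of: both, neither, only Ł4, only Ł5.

neither

In Ł4: at p1 = 0, p2 = 0 the value is 0 — not a tautology.
In Ł5: at p1 = 0, p2 = 0 the value is 0 — not a tautology.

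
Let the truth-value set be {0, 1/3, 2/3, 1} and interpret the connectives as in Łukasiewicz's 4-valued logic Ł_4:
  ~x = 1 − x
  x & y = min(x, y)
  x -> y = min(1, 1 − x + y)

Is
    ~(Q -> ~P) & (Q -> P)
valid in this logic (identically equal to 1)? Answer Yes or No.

No

Counterexample: take P = 0, Q = 0.
~P = ~0 = 1
Q -> ~P = 0 -> 1 = 1
~(Q -> ~P) = ~1 = 0
Q -> P = 0 -> 0 = 1
~(Q -> ~P) & (Q -> P) = 0 & 1 = 0
This gives 0 ≠ 1.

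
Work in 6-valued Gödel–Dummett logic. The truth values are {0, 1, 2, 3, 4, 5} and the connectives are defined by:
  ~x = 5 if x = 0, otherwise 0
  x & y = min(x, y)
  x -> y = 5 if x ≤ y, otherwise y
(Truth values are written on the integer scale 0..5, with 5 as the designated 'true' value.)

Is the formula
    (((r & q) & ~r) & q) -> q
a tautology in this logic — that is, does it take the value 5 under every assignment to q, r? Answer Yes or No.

At q = 3, r = 0, for instance:
r & q = 0 & 3 = 0
~r = ~0 = 5
(r & q) & ~r = 0 & 5 = 0
((r & q) & ~r) & q = 0 & 3 = 0
(((r & q) & ~r) & q) -> q = 0 -> 3 = 5
and checking the remaining 35 assignments likewise gives ≥ 5 in every case.

Yes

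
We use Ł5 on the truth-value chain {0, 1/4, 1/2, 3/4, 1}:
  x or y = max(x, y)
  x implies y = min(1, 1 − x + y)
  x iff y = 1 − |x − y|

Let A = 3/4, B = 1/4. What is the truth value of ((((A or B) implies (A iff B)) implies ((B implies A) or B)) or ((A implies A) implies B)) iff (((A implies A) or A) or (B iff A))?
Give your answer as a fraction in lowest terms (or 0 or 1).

A or B = 3/4 or 1/4 = 3/4
A iff B = 3/4 iff 1/4 = 1/2
(A or B) implies (A iff B) = 3/4 implies 1/2 = 3/4
B implies A = 1/4 implies 3/4 = 1
(B implies A) or B = 1 or 1/4 = 1
((A or B) implies (A iff B)) implies ((B implies A) or B) = 3/4 implies 1 = 1
A implies A = 3/4 implies 3/4 = 1
(A implies A) implies B = 1 implies 1/4 = 1/4
(((A or B) implies (A iff B)) implies ((B implies A) or B)) or ((A implies A) implies B) = 1 or 1/4 = 1
A implies A = 3/4 implies 3/4 = 1
(A implies A) or A = 1 or 3/4 = 1
B iff A = 1/4 iff 3/4 = 1/2
((A implies A) or A) or (B iff A) = 1 or 1/2 = 1
((((A or B) implies (A iff B)) implies ((B implies A) or B)) or ((A implies A) implies B)) iff (((A implies A) or A) or (B iff A)) = 1 iff 1 = 1

1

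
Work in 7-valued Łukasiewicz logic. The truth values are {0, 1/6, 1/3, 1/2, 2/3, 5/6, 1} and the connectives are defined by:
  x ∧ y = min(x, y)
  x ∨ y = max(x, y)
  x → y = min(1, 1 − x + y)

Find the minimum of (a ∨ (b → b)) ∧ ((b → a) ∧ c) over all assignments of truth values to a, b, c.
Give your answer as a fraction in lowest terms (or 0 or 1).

0

Take a = 0, b = 0, c = 0:
b → b = 0 → 0 = 1
a ∨ (b → b) = 0 ∨ 1 = 1
b → a = 0 → 0 = 1
(b → a) ∧ c = 1 ∧ 0 = 0
(a ∨ (b → b)) ∧ ((b → a) ∧ c) = 1 ∧ 0 = 0
No assignment yields a value below 0, so this is the minimum.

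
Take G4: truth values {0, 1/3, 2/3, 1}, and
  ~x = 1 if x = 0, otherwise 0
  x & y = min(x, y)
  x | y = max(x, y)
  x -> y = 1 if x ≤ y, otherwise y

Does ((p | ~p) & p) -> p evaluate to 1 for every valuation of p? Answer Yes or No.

p = 0 ↦ 1
p = 1/3 ↦ 1
p = 2/3 ↦ 1
p = 1 ↦ 1
Every assignment gives a value ≥ 1.

Yes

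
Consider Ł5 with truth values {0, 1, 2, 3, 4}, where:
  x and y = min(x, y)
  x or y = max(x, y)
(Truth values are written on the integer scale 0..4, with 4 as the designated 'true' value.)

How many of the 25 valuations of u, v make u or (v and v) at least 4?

value 4: 9 assignments (counts)
value 3: 7 assignments
value 2: 5 assignments
value 1: 3 assignments
value 0: 1 assignment
So 9 of the 25 assignments meet the threshold.

9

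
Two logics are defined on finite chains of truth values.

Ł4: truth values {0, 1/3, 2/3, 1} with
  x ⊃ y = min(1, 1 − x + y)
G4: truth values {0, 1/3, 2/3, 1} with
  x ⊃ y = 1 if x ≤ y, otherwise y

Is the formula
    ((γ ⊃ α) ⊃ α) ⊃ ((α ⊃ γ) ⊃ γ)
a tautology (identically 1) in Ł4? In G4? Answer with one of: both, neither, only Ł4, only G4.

only Ł4

In Ł4: every assignment gives 1 — tautology.
In G4: at α = 0, γ = 1/3 the value is 1/3 — not a tautology.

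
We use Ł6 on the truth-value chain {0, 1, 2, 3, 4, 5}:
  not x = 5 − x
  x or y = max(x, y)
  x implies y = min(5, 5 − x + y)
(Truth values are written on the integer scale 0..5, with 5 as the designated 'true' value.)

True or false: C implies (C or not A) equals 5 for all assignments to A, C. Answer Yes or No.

At A = 4, C = 2, for instance:
not A = not 4 = 1
C or not A = 2 or 1 = 2
C implies (C or not A) = 2 implies 2 = 5
and checking the remaining 35 assignments likewise gives ≥ 5 in every case.

Yes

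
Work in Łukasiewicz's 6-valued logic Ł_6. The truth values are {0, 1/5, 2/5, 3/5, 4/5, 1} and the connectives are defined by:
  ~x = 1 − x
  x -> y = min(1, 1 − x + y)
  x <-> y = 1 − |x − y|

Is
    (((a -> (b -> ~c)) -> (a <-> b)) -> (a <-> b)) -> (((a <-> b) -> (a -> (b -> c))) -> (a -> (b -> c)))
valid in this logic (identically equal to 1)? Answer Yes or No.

Counterexample: take a = 1/5, b = 1, c = 0.
~c = ~0 = 1
b -> ~c = 1 -> 1 = 1
a -> (b -> ~c) = 1/5 -> 1 = 1
a <-> b = 1/5 <-> 1 = 1/5
(a -> (b -> ~c)) -> (a <-> b) = 1 -> 1/5 = 1/5
a <-> b = 1/5 <-> 1 = 1/5
((a -> (b -> ~c)) -> (a <-> b)) -> (a <-> b) = 1/5 -> 1/5 = 1
a <-> b = 1/5 <-> 1 = 1/5
b -> c = 1 -> 0 = 0
a -> (b -> c) = 1/5 -> 0 = 4/5
(a <-> b) -> (a -> (b -> c)) = 1/5 -> 4/5 = 1
b -> c = 1 -> 0 = 0
a -> (b -> c) = 1/5 -> 0 = 4/5
((a <-> b) -> (a -> (b -> c))) -> (a -> (b -> c)) = 1 -> 4/5 = 4/5
(((a -> (b -> ~c)) -> (a <-> b)) -> (a <-> b)) -> (((a <-> b) -> (a -> (b -> c))) -> (a -> (b -> c))) = 1 -> 4/5 = 4/5
This gives 4/5 ≠ 1.

No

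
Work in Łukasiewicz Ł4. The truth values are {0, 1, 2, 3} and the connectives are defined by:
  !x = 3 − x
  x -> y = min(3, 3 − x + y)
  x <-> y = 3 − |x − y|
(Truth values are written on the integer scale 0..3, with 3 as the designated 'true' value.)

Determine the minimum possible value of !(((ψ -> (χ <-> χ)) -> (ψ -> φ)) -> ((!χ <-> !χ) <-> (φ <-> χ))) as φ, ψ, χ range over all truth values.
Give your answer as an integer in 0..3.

0

Take φ = 0, ψ = 0, χ = 0:
χ <-> χ = 0 <-> 0 = 3
ψ -> (χ <-> χ) = 0 -> 3 = 3
ψ -> φ = 0 -> 0 = 3
(ψ -> (χ <-> χ)) -> (ψ -> φ) = 3 -> 3 = 3
!χ = !0 = 3
!χ = !0 = 3
!χ <-> !χ = 3 <-> 3 = 3
φ <-> χ = 0 <-> 0 = 3
(!χ <-> !χ) <-> (φ <-> χ) = 3 <-> 3 = 3
((ψ -> (χ <-> χ)) -> (ψ -> φ)) -> ((!χ <-> !χ) <-> (φ <-> χ)) = 3 -> 3 = 3
!(((ψ -> (χ <-> χ)) -> (ψ -> φ)) -> ((!χ <-> !χ) <-> (φ <-> χ))) = !3 = 0
No assignment yields a value below 0, so this is the minimum.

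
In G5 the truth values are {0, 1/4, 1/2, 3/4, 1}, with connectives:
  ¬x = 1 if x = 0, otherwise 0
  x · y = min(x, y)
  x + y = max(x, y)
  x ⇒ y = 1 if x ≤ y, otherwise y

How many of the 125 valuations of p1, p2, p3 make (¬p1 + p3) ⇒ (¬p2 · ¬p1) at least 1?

value 1: 25 assignments (counts)
value 0: 100 assignments
So 25 of the 125 assignments meet the threshold.

25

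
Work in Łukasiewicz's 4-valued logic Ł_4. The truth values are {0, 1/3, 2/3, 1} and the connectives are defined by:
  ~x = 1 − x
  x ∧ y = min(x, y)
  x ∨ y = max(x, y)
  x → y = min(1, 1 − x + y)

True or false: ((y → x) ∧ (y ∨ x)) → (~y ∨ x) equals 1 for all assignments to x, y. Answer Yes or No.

Counterexample: take x = 1/3, y = 2/3.
y → x = 2/3 → 1/3 = 2/3
y ∨ x = 2/3 ∨ 1/3 = 2/3
(y → x) ∧ (y ∨ x) = 2/3 ∧ 2/3 = 2/3
~y = ~2/3 = 1/3
~y ∨ x = 1/3 ∨ 1/3 = 1/3
((y → x) ∧ (y ∨ x)) → (~y ∨ x) = 2/3 → 1/3 = 2/3
This gives 2/3 ≠ 1.

No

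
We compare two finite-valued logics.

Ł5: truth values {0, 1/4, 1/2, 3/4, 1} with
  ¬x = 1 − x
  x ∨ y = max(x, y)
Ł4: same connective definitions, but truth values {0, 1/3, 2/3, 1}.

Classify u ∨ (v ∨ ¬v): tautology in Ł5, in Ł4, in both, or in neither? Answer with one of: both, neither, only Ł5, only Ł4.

In Ł5: at u = 0, v = 1/4 the value is 3/4 — not a tautology.
In Ł4: at u = 0, v = 1/3 the value is 2/3 — not a tautology.

neither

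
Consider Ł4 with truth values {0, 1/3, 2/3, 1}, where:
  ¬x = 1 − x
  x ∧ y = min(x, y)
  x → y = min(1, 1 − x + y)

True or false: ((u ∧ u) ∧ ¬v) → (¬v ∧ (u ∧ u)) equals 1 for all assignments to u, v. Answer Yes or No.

Yes

u = 0, v = 0 ↦ 1
u = 0, v = 1/3 ↦ 1
u = 0, v = 2/3 ↦ 1
u = 0, v = 1 ↦ 1
u = 1/3, v = 0 ↦ 1
u = 1/3, v = 1/3 ↦ 1
u = 1/3, v = 2/3 ↦ 1
u = 1/3, v = 1 ↦ 1
u = 2/3, v = 0 ↦ 1
u = 2/3, v = 1/3 ↦ 1
u = 2/3, v = 2/3 ↦ 1
u = 2/3, v = 1 ↦ 1
u = 1, v = 0 ↦ 1
u = 1, v = 1/3 ↦ 1
u = 1, v = 2/3 ↦ 1
u = 1, v = 1 ↦ 1
Every assignment gives a value ≥ 1.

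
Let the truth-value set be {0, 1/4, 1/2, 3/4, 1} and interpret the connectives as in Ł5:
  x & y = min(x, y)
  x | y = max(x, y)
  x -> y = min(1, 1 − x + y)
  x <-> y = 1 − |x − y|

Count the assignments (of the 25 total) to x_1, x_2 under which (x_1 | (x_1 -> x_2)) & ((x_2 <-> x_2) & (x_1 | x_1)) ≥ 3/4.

value 1: 5 assignments (counts)
value 3/4: 5 assignments (counts)
value 1/2: 5 assignments
value 1/4: 5 assignments
value 0: 5 assignments
So 10 of the 25 assignments meet the threshold.

10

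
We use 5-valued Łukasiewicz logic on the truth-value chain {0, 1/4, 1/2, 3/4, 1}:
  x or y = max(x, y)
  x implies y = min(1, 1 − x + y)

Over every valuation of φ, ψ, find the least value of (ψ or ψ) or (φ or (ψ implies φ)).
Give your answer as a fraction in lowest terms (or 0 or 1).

Take φ = 0, ψ = 1/2:
ψ or ψ = 1/2 or 1/2 = 1/2
ψ implies φ = 1/2 implies 0 = 1/2
φ or (ψ implies φ) = 0 or 1/2 = 1/2
(ψ or ψ) or (φ or (ψ implies φ)) = 1/2 or 1/2 = 1/2
No assignment yields a value below 1/2, so this is the minimum.

1/2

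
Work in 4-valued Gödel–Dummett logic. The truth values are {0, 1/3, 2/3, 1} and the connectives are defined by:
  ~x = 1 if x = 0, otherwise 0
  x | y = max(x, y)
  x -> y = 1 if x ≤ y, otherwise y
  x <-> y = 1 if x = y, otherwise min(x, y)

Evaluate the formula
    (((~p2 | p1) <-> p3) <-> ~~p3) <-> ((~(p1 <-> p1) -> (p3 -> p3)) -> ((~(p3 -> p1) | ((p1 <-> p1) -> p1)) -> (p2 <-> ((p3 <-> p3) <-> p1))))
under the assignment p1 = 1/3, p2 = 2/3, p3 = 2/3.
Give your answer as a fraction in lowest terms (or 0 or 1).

1/3

~p2 = ~2/3 = 0
~p2 | p1 = 0 | 1/3 = 1/3
(~p2 | p1) <-> p3 = 1/3 <-> 2/3 = 1/3
~p3 = ~2/3 = 0
~~p3 = ~0 = 1
((~p2 | p1) <-> p3) <-> ~~p3 = 1/3 <-> 1 = 1/3
p1 <-> p1 = 1/3 <-> 1/3 = 1
~(p1 <-> p1) = ~1 = 0
p3 -> p3 = 2/3 -> 2/3 = 1
~(p1 <-> p1) -> (p3 -> p3) = 0 -> 1 = 1
p3 -> p1 = 2/3 -> 1/3 = 1/3
~(p3 -> p1) = ~1/3 = 0
p1 <-> p1 = 1/3 <-> 1/3 = 1
(p1 <-> p1) -> p1 = 1 -> 1/3 = 1/3
~(p3 -> p1) | ((p1 <-> p1) -> p1) = 0 | 1/3 = 1/3
p3 <-> p3 = 2/3 <-> 2/3 = 1
(p3 <-> p3) <-> p1 = 1 <-> 1/3 = 1/3
p2 <-> ((p3 <-> p3) <-> p1) = 2/3 <-> 1/3 = 1/3
(~(p3 -> p1) | ((p1 <-> p1) -> p1)) -> (p2 <-> ((p3 <-> p3) <-> p1)) = 1/3 -> 1/3 = 1
(~(p1 <-> p1) -> (p3 -> p3)) -> ((~(p3 -> p1) | ((p1 <-> p1) -> p1)) -> (p2 <-> ((p3 <-> p3) <-> p1))) = 1 -> 1 = 1
(((~p2 | p1) <-> p3) <-> ~~p3) <-> ((~(p1 <-> p1) -> (p3 -> p3)) -> ((~(p3 -> p1) | ((p1 <-> p1) -> p1)) -> (p2 <-> ((p3 <-> p3) <-> p1)))) = 1/3 <-> 1 = 1/3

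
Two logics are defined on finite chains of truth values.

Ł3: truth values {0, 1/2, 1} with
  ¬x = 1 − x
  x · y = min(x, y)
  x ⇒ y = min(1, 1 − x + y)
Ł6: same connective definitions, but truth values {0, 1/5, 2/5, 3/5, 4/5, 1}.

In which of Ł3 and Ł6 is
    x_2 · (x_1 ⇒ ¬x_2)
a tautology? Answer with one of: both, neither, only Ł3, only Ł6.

neither

In Ł3: at x_1 = 0, x_2 = 0 the value is 0 — not a tautology.
In Ł6: at x_1 = 0, x_2 = 0 the value is 0 — not a tautology.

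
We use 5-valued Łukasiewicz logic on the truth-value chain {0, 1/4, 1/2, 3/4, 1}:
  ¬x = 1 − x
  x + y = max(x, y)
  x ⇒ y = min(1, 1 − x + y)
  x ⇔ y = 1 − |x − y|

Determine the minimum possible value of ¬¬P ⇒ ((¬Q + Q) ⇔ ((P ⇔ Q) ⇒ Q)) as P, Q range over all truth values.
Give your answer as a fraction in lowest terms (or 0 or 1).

1/2

Take P = 1, Q = 1/2:
¬P = ¬1 = 0
¬¬P = ¬0 = 1
¬Q = ¬1/2 = 1/2
¬Q + Q = 1/2 + 1/2 = 1/2
P ⇔ Q = 1 ⇔ 1/2 = 1/2
(P ⇔ Q) ⇒ Q = 1/2 ⇒ 1/2 = 1
(¬Q + Q) ⇔ ((P ⇔ Q) ⇒ Q) = 1/2 ⇔ 1 = 1/2
¬¬P ⇒ ((¬Q + Q) ⇔ ((P ⇔ Q) ⇒ Q)) = 1 ⇒ 1/2 = 1/2
No assignment yields a value below 1/2, so this is the minimum.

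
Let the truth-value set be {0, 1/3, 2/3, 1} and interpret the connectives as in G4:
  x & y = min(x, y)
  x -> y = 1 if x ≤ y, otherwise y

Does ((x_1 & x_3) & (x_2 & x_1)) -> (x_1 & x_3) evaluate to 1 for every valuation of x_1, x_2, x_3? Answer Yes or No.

Yes

At x_1 = 1, x_2 = 2/3, x_3 = 2/3, for instance:
x_1 & x_3 = 1 & 2/3 = 2/3
x_2 & x_1 = 2/3 & 1 = 2/3
(x_1 & x_3) & (x_2 & x_1) = 2/3 & 2/3 = 2/3
((x_1 & x_3) & (x_2 & x_1)) -> (x_1 & x_3) = 2/3 -> 2/3 = 1
and checking the remaining 63 assignments likewise gives ≥ 1 in every case.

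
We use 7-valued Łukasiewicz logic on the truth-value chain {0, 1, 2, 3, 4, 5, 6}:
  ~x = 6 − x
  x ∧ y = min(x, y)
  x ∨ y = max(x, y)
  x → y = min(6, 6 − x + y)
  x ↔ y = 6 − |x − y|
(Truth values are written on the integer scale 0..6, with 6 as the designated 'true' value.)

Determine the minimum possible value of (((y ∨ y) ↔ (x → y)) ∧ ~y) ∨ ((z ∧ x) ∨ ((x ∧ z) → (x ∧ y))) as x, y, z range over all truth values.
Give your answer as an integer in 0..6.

Take x = 3, y = 0, z = 3:
y ∨ y = 0 ∨ 0 = 0
x → y = 3 → 0 = 3
(y ∨ y) ↔ (x → y) = 0 ↔ 3 = 3
~y = ~0 = 6
((y ∨ y) ↔ (x → y)) ∧ ~y = 3 ∧ 6 = 3
z ∧ x = 3 ∧ 3 = 3
x ∧ z = 3 ∧ 3 = 3
x ∧ y = 3 ∧ 0 = 0
(x ∧ z) → (x ∧ y) = 3 → 0 = 3
(z ∧ x) ∨ ((x ∧ z) → (x ∧ y)) = 3 ∨ 3 = 3
(((y ∨ y) ↔ (x → y)) ∧ ~y) ∨ ((z ∧ x) ∨ ((x ∧ z) → (x ∧ y))) = 3 ∨ 3 = 3
No assignment yields a value below 3, so this is the minimum.

3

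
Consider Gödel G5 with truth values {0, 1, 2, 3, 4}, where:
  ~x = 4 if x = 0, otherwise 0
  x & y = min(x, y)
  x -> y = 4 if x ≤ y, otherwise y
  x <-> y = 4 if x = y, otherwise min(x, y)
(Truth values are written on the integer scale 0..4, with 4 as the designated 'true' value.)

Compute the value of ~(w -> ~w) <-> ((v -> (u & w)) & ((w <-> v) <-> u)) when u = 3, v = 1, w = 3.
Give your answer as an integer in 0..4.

1

~w = ~3 = 0
w -> ~w = 3 -> 0 = 0
~(w -> ~w) = ~0 = 4
u & w = 3 & 3 = 3
v -> (u & w) = 1 -> 3 = 4
w <-> v = 3 <-> 1 = 1
(w <-> v) <-> u = 1 <-> 3 = 1
(v -> (u & w)) & ((w <-> v) <-> u) = 4 & 1 = 1
~(w -> ~w) <-> ((v -> (u & w)) & ((w <-> v) <-> u)) = 4 <-> 1 = 1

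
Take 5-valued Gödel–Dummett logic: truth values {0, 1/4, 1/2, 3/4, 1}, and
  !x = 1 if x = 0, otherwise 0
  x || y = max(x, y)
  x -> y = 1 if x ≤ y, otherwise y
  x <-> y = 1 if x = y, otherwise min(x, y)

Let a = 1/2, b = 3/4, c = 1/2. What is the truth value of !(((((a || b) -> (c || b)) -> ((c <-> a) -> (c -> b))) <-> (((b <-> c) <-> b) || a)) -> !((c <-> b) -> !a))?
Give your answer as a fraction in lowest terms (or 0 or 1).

a || b = 1/2 || 3/4 = 3/4
c || b = 1/2 || 3/4 = 3/4
(a || b) -> (c || b) = 3/4 -> 3/4 = 1
c <-> a = 1/2 <-> 1/2 = 1
c -> b = 1/2 -> 3/4 = 1
(c <-> a) -> (c -> b) = 1 -> 1 = 1
((a || b) -> (c || b)) -> ((c <-> a) -> (c -> b)) = 1 -> 1 = 1
b <-> c = 3/4 <-> 1/2 = 1/2
(b <-> c) <-> b = 1/2 <-> 3/4 = 1/2
((b <-> c) <-> b) || a = 1/2 || 1/2 = 1/2
(((a || b) -> (c || b)) -> ((c <-> a) -> (c -> b))) <-> (((b <-> c) <-> b) || a) = 1 <-> 1/2 = 1/2
c <-> b = 1/2 <-> 3/4 = 1/2
!a = !1/2 = 0
(c <-> b) -> !a = 1/2 -> 0 = 0
!((c <-> b) -> !a) = !0 = 1
((((a || b) -> (c || b)) -> ((c <-> a) -> (c -> b))) <-> (((b <-> c) <-> b) || a)) -> !((c <-> b) -> !a) = 1/2 -> 1 = 1
!(((((a || b) -> (c || b)) -> ((c <-> a) -> (c -> b))) <-> (((b <-> c) <-> b) || a)) -> !((c <-> b) -> !a)) = !1 = 0

0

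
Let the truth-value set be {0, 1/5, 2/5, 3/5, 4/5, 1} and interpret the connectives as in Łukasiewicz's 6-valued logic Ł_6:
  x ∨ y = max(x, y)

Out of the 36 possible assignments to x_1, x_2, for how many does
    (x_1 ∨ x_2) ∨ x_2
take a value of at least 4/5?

20

value 1: 11 assignments (counts)
value 4/5: 9 assignments (counts)
value 3/5: 7 assignments
value 2/5: 5 assignments
value 1/5: 3 assignments
value 0: 1 assignment
So 20 of the 36 assignments meet the threshold.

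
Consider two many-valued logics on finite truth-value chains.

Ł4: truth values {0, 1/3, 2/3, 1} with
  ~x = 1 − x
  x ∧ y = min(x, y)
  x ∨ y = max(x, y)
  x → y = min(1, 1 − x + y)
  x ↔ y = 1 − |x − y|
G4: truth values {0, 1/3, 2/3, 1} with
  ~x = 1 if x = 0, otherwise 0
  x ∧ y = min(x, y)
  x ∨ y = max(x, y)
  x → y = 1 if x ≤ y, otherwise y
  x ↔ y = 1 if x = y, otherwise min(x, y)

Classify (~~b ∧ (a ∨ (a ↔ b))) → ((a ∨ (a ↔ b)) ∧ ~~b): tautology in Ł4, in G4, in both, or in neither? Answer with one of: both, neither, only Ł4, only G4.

In Ł4: every assignment gives 1 — tautology.
In G4: every assignment gives 1 — tautology.

both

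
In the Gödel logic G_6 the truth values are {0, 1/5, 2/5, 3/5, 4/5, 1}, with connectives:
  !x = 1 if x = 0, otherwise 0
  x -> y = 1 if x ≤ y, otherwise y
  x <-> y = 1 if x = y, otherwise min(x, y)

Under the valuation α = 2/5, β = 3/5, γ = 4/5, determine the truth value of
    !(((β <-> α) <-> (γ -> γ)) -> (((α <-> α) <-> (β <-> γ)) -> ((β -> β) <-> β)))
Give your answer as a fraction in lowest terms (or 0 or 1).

β <-> α = 3/5 <-> 2/5 = 2/5
γ -> γ = 4/5 -> 4/5 = 1
(β <-> α) <-> (γ -> γ) = 2/5 <-> 1 = 2/5
α <-> α = 2/5 <-> 2/5 = 1
β <-> γ = 3/5 <-> 4/5 = 3/5
(α <-> α) <-> (β <-> γ) = 1 <-> 3/5 = 3/5
β -> β = 3/5 -> 3/5 = 1
(β -> β) <-> β = 1 <-> 3/5 = 3/5
((α <-> α) <-> (β <-> γ)) -> ((β -> β) <-> β) = 3/5 -> 3/5 = 1
((β <-> α) <-> (γ -> γ)) -> (((α <-> α) <-> (β <-> γ)) -> ((β -> β) <-> β)) = 2/5 -> 1 = 1
!(((β <-> α) <-> (γ -> γ)) -> (((α <-> α) <-> (β <-> γ)) -> ((β -> β) <-> β))) = !1 = 0

0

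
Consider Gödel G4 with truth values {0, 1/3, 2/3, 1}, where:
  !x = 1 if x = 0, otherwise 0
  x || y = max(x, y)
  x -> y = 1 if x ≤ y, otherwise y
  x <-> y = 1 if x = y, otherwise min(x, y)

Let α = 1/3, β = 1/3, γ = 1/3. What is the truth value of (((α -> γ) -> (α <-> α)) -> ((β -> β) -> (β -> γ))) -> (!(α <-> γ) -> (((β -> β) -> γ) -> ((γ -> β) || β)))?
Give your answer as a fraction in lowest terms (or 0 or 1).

1

α -> γ = 1/3 -> 1/3 = 1
α <-> α = 1/3 <-> 1/3 = 1
(α -> γ) -> (α <-> α) = 1 -> 1 = 1
β -> β = 1/3 -> 1/3 = 1
β -> γ = 1/3 -> 1/3 = 1
(β -> β) -> (β -> γ) = 1 -> 1 = 1
((α -> γ) -> (α <-> α)) -> ((β -> β) -> (β -> γ)) = 1 -> 1 = 1
α <-> γ = 1/3 <-> 1/3 = 1
!(α <-> γ) = !1 = 0
β -> β = 1/3 -> 1/3 = 1
(β -> β) -> γ = 1 -> 1/3 = 1/3
γ -> β = 1/3 -> 1/3 = 1
(γ -> β) || β = 1 || 1/3 = 1
((β -> β) -> γ) -> ((γ -> β) || β) = 1/3 -> 1 = 1
!(α <-> γ) -> (((β -> β) -> γ) -> ((γ -> β) || β)) = 0 -> 1 = 1
(((α -> γ) -> (α <-> α)) -> ((β -> β) -> (β -> γ))) -> (!(α <-> γ) -> (((β -> β) -> γ) -> ((γ -> β) || β))) = 1 -> 1 = 1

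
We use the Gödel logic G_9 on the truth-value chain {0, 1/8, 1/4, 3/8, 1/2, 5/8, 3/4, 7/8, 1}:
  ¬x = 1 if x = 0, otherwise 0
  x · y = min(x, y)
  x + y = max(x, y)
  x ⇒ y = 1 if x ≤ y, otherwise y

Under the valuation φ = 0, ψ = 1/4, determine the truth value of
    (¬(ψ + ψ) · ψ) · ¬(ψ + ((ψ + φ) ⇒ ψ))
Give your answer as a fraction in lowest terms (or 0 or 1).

ψ + ψ = 1/4 + 1/4 = 1/4
¬(ψ + ψ) = ¬1/4 = 0
¬(ψ + ψ) · ψ = 0 · 1/4 = 0
ψ + φ = 1/4 + 0 = 1/4
(ψ + φ) ⇒ ψ = 1/4 ⇒ 1/4 = 1
ψ + ((ψ + φ) ⇒ ψ) = 1/4 + 1 = 1
¬(ψ + ((ψ + φ) ⇒ ψ)) = ¬1 = 0
(¬(ψ + ψ) · ψ) · ¬(ψ + ((ψ + φ) ⇒ ψ)) = 0 · 0 = 0

0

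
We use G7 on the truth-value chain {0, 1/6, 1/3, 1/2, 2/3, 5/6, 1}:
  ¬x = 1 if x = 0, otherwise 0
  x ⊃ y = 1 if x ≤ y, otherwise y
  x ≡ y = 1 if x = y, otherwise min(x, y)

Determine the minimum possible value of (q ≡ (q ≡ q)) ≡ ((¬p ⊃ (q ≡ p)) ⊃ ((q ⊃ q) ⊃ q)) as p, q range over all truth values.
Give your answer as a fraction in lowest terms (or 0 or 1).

1/6

Take p = 0, q = 1/6:
q ≡ q = 1/6 ≡ 1/6 = 1
q ≡ (q ≡ q) = 1/6 ≡ 1 = 1/6
¬p = ¬0 = 1
q ≡ p = 1/6 ≡ 0 = 0
¬p ⊃ (q ≡ p) = 1 ⊃ 0 = 0
q ⊃ q = 1/6 ⊃ 1/6 = 1
(q ⊃ q) ⊃ q = 1 ⊃ 1/6 = 1/6
(¬p ⊃ (q ≡ p)) ⊃ ((q ⊃ q) ⊃ q) = 0 ⊃ 1/6 = 1
(q ≡ (q ≡ q)) ≡ ((¬p ⊃ (q ≡ p)) ⊃ ((q ⊃ q) ⊃ q)) = 1/6 ≡ 1 = 1/6
No assignment yields a value below 1/6, so this is the minimum.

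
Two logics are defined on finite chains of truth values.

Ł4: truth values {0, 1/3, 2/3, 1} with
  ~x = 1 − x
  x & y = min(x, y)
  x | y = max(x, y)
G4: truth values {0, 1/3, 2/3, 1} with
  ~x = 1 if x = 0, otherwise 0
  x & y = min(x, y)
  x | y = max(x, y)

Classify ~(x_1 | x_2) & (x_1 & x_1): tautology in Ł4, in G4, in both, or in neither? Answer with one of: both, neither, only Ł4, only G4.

In Ł4: at x_1 = 0, x_2 = 0 the value is 0 — not a tautology.
In G4: at x_1 = 0, x_2 = 0 the value is 0 — not a tautology.

neither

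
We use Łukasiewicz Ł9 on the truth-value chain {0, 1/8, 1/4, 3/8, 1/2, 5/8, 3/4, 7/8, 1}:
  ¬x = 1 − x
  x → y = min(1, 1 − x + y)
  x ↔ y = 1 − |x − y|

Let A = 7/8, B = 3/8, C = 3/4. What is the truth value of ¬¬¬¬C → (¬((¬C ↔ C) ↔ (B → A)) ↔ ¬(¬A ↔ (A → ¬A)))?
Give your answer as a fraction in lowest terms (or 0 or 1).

¬C = ¬3/4 = 1/4
¬¬C = ¬1/4 = 3/4
¬¬¬C = ¬3/4 = 1/4
¬¬¬¬C = ¬1/4 = 3/4
¬C = ¬3/4 = 1/4
¬C ↔ C = 1/4 ↔ 3/4 = 1/2
B → A = 3/8 → 7/8 = 1
(¬C ↔ C) ↔ (B → A) = 1/2 ↔ 1 = 1/2
¬((¬C ↔ C) ↔ (B → A)) = ¬1/2 = 1/2
¬A = ¬7/8 = 1/8
¬A = ¬7/8 = 1/8
A → ¬A = 7/8 → 1/8 = 1/4
¬A ↔ (A → ¬A) = 1/8 ↔ 1/4 = 7/8
¬(¬A ↔ (A → ¬A)) = ¬7/8 = 1/8
¬((¬C ↔ C) ↔ (B → A)) ↔ ¬(¬A ↔ (A → ¬A)) = 1/2 ↔ 1/8 = 5/8
¬¬¬¬C → (¬((¬C ↔ C) ↔ (B → A)) ↔ ¬(¬A ↔ (A → ¬A))) = 3/4 → 5/8 = 7/8

7/8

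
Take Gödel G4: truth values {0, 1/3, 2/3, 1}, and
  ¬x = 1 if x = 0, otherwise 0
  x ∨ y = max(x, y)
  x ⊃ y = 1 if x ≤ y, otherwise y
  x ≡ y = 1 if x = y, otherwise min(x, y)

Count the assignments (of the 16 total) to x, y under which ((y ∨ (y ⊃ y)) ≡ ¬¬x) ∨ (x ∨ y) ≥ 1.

x = 0, y = 0 ↦ 0  <
x = 0, y = 1/3 ↦ 1/3  <
x = 0, y = 2/3 ↦ 2/3  <
x = 0, y = 1 ↦ 1  ≥
x = 1/3, y = 0 ↦ 1  ≥
x = 1/3, y = 1/3 ↦ 1  ≥
x = 1/3, y = 2/3 ↦ 1  ≥
x = 1/3, y = 1 ↦ 1  ≥
x = 2/3, y = 0 ↦ 1  ≥
x = 2/3, y = 1/3 ↦ 1  ≥
x = 2/3, y = 2/3 ↦ 1  ≥
x = 2/3, y = 1 ↦ 1  ≥
x = 1, y = 0 ↦ 1  ≥
x = 1, y = 1/3 ↦ 1  ≥
x = 1, y = 2/3 ↦ 1  ≥
x = 1, y = 1 ↦ 1  ≥
So 13 of the 16 assignments meet the threshold.

13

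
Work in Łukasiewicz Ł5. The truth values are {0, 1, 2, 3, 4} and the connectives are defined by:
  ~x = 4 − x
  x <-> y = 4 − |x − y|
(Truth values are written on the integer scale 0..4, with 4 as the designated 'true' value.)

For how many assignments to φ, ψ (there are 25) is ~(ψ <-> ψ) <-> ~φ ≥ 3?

value 4: 5 assignments (counts)
value 3: 5 assignments (counts)
value 2: 5 assignments
value 1: 5 assignments
value 0: 5 assignments
So 10 of the 25 assignments meet the threshold.

10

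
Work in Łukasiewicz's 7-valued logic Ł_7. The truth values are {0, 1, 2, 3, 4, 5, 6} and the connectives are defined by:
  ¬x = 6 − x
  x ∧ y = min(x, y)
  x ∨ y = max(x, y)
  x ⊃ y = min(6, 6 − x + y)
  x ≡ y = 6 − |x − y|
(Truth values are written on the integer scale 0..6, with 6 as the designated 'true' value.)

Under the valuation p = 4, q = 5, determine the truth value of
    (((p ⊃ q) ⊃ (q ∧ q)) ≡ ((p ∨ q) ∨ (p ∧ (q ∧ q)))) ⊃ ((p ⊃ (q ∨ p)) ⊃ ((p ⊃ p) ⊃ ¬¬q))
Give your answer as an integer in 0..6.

5

p ⊃ q = 4 ⊃ 5 = 6
q ∧ q = 5 ∧ 5 = 5
(p ⊃ q) ⊃ (q ∧ q) = 6 ⊃ 5 = 5
p ∨ q = 4 ∨ 5 = 5
q ∧ q = 5 ∧ 5 = 5
p ∧ (q ∧ q) = 4 ∧ 5 = 4
(p ∨ q) ∨ (p ∧ (q ∧ q)) = 5 ∨ 4 = 5
((p ⊃ q) ⊃ (q ∧ q)) ≡ ((p ∨ q) ∨ (p ∧ (q ∧ q))) = 5 ≡ 5 = 6
q ∨ p = 5 ∨ 4 = 5
p ⊃ (q ∨ p) = 4 ⊃ 5 = 6
p ⊃ p = 4 ⊃ 4 = 6
¬q = ¬5 = 1
¬¬q = ¬1 = 5
(p ⊃ p) ⊃ ¬¬q = 6 ⊃ 5 = 5
(p ⊃ (q ∨ p)) ⊃ ((p ⊃ p) ⊃ ¬¬q) = 6 ⊃ 5 = 5
(((p ⊃ q) ⊃ (q ∧ q)) ≡ ((p ∨ q) ∨ (p ∧ (q ∧ q)))) ⊃ ((p ⊃ (q ∨ p)) ⊃ ((p ⊃ p) ⊃ ¬¬q)) = 6 ⊃ 5 = 5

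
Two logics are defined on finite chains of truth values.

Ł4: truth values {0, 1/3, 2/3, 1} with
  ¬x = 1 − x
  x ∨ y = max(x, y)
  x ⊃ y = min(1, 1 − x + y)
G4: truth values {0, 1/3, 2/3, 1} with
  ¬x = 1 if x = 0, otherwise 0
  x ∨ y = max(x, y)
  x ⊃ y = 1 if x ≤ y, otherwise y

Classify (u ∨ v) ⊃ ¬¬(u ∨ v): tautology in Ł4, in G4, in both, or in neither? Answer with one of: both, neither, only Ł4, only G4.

both

In Ł4: every assignment gives 1 — tautology.
In G4: every assignment gives 1 — tautology.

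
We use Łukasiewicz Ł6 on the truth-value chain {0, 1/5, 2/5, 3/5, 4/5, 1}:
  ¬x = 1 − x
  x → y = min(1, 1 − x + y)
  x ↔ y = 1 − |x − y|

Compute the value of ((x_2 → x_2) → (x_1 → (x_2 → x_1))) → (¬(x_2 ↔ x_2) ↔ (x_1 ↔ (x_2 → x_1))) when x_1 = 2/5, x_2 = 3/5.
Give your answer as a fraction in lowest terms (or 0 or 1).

2/5

x_2 → x_2 = 3/5 → 3/5 = 1
x_2 → x_1 = 3/5 → 2/5 = 4/5
x_1 → (x_2 → x_1) = 2/5 → 4/5 = 1
(x_2 → x_2) → (x_1 → (x_2 → x_1)) = 1 → 1 = 1
x_2 ↔ x_2 = 3/5 ↔ 3/5 = 1
¬(x_2 ↔ x_2) = ¬1 = 0
x_2 → x_1 = 3/5 → 2/5 = 4/5
x_1 ↔ (x_2 → x_1) = 2/5 ↔ 4/5 = 3/5
¬(x_2 ↔ x_2) ↔ (x_1 ↔ (x_2 → x_1)) = 0 ↔ 3/5 = 2/5
((x_2 → x_2) → (x_1 → (x_2 → x_1))) → (¬(x_2 ↔ x_2) ↔ (x_1 ↔ (x_2 → x_1))) = 1 → 2/5 = 2/5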